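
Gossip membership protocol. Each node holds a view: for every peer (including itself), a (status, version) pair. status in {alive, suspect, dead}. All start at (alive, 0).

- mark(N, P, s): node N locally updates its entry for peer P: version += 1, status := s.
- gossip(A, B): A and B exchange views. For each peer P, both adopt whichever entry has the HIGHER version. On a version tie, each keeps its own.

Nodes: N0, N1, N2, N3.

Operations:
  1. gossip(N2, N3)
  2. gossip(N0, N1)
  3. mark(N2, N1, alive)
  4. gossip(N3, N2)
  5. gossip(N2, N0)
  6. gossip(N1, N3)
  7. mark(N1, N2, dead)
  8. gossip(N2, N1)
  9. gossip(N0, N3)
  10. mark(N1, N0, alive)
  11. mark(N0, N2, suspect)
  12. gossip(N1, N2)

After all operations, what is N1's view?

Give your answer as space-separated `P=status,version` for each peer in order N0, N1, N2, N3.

Answer: N0=alive,1 N1=alive,1 N2=dead,1 N3=alive,0

Derivation:
Op 1: gossip N2<->N3 -> N2.N0=(alive,v0) N2.N1=(alive,v0) N2.N2=(alive,v0) N2.N3=(alive,v0) | N3.N0=(alive,v0) N3.N1=(alive,v0) N3.N2=(alive,v0) N3.N3=(alive,v0)
Op 2: gossip N0<->N1 -> N0.N0=(alive,v0) N0.N1=(alive,v0) N0.N2=(alive,v0) N0.N3=(alive,v0) | N1.N0=(alive,v0) N1.N1=(alive,v0) N1.N2=(alive,v0) N1.N3=(alive,v0)
Op 3: N2 marks N1=alive -> (alive,v1)
Op 4: gossip N3<->N2 -> N3.N0=(alive,v0) N3.N1=(alive,v1) N3.N2=(alive,v0) N3.N3=(alive,v0) | N2.N0=(alive,v0) N2.N1=(alive,v1) N2.N2=(alive,v0) N2.N3=(alive,v0)
Op 5: gossip N2<->N0 -> N2.N0=(alive,v0) N2.N1=(alive,v1) N2.N2=(alive,v0) N2.N3=(alive,v0) | N0.N0=(alive,v0) N0.N1=(alive,v1) N0.N2=(alive,v0) N0.N3=(alive,v0)
Op 6: gossip N1<->N3 -> N1.N0=(alive,v0) N1.N1=(alive,v1) N1.N2=(alive,v0) N1.N3=(alive,v0) | N3.N0=(alive,v0) N3.N1=(alive,v1) N3.N2=(alive,v0) N3.N3=(alive,v0)
Op 7: N1 marks N2=dead -> (dead,v1)
Op 8: gossip N2<->N1 -> N2.N0=(alive,v0) N2.N1=(alive,v1) N2.N2=(dead,v1) N2.N3=(alive,v0) | N1.N0=(alive,v0) N1.N1=(alive,v1) N1.N2=(dead,v1) N1.N3=(alive,v0)
Op 9: gossip N0<->N3 -> N0.N0=(alive,v0) N0.N1=(alive,v1) N0.N2=(alive,v0) N0.N3=(alive,v0) | N3.N0=(alive,v0) N3.N1=(alive,v1) N3.N2=(alive,v0) N3.N3=(alive,v0)
Op 10: N1 marks N0=alive -> (alive,v1)
Op 11: N0 marks N2=suspect -> (suspect,v1)
Op 12: gossip N1<->N2 -> N1.N0=(alive,v1) N1.N1=(alive,v1) N1.N2=(dead,v1) N1.N3=(alive,v0) | N2.N0=(alive,v1) N2.N1=(alive,v1) N2.N2=(dead,v1) N2.N3=(alive,v0)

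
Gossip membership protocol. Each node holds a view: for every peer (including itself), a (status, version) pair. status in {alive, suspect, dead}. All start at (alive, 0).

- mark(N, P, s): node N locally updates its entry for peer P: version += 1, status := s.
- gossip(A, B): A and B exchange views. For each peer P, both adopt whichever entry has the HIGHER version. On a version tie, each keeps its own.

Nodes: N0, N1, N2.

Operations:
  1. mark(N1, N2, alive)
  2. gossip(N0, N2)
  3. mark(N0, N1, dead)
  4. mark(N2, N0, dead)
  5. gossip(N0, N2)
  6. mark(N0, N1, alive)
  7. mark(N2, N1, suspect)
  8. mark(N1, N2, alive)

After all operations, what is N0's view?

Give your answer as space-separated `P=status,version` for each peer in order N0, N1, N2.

Answer: N0=dead,1 N1=alive,2 N2=alive,0

Derivation:
Op 1: N1 marks N2=alive -> (alive,v1)
Op 2: gossip N0<->N2 -> N0.N0=(alive,v0) N0.N1=(alive,v0) N0.N2=(alive,v0) | N2.N0=(alive,v0) N2.N1=(alive,v0) N2.N2=(alive,v0)
Op 3: N0 marks N1=dead -> (dead,v1)
Op 4: N2 marks N0=dead -> (dead,v1)
Op 5: gossip N0<->N2 -> N0.N0=(dead,v1) N0.N1=(dead,v1) N0.N2=(alive,v0) | N2.N0=(dead,v1) N2.N1=(dead,v1) N2.N2=(alive,v0)
Op 6: N0 marks N1=alive -> (alive,v2)
Op 7: N2 marks N1=suspect -> (suspect,v2)
Op 8: N1 marks N2=alive -> (alive,v2)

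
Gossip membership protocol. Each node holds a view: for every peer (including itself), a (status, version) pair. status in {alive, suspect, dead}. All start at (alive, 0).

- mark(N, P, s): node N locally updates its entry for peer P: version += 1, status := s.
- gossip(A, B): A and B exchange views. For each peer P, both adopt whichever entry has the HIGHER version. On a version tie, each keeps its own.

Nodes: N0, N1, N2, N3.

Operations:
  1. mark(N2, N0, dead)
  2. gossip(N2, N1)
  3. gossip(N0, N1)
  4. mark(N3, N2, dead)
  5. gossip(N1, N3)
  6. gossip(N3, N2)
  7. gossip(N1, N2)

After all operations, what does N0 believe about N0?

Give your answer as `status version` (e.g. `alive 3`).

Op 1: N2 marks N0=dead -> (dead,v1)
Op 2: gossip N2<->N1 -> N2.N0=(dead,v1) N2.N1=(alive,v0) N2.N2=(alive,v0) N2.N3=(alive,v0) | N1.N0=(dead,v1) N1.N1=(alive,v0) N1.N2=(alive,v0) N1.N3=(alive,v0)
Op 3: gossip N0<->N1 -> N0.N0=(dead,v1) N0.N1=(alive,v0) N0.N2=(alive,v0) N0.N3=(alive,v0) | N1.N0=(dead,v1) N1.N1=(alive,v0) N1.N2=(alive,v0) N1.N3=(alive,v0)
Op 4: N3 marks N2=dead -> (dead,v1)
Op 5: gossip N1<->N3 -> N1.N0=(dead,v1) N1.N1=(alive,v0) N1.N2=(dead,v1) N1.N3=(alive,v0) | N3.N0=(dead,v1) N3.N1=(alive,v0) N3.N2=(dead,v1) N3.N3=(alive,v0)
Op 6: gossip N3<->N2 -> N3.N0=(dead,v1) N3.N1=(alive,v0) N3.N2=(dead,v1) N3.N3=(alive,v0) | N2.N0=(dead,v1) N2.N1=(alive,v0) N2.N2=(dead,v1) N2.N3=(alive,v0)
Op 7: gossip N1<->N2 -> N1.N0=(dead,v1) N1.N1=(alive,v0) N1.N2=(dead,v1) N1.N3=(alive,v0) | N2.N0=(dead,v1) N2.N1=(alive,v0) N2.N2=(dead,v1) N2.N3=(alive,v0)

Answer: dead 1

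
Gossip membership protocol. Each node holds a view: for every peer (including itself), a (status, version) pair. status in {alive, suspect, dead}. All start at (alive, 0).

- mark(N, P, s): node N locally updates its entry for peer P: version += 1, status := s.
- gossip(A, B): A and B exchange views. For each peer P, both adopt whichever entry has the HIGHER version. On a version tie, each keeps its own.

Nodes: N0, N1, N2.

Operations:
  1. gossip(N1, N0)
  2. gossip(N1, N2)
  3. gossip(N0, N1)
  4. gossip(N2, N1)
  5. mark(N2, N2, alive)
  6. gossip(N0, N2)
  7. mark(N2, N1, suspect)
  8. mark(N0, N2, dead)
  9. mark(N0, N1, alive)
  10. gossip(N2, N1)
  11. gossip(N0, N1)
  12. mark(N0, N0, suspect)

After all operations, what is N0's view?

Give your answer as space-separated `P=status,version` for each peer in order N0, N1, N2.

Answer: N0=suspect,1 N1=alive,1 N2=dead,2

Derivation:
Op 1: gossip N1<->N0 -> N1.N0=(alive,v0) N1.N1=(alive,v0) N1.N2=(alive,v0) | N0.N0=(alive,v0) N0.N1=(alive,v0) N0.N2=(alive,v0)
Op 2: gossip N1<->N2 -> N1.N0=(alive,v0) N1.N1=(alive,v0) N1.N2=(alive,v0) | N2.N0=(alive,v0) N2.N1=(alive,v0) N2.N2=(alive,v0)
Op 3: gossip N0<->N1 -> N0.N0=(alive,v0) N0.N1=(alive,v0) N0.N2=(alive,v0) | N1.N0=(alive,v0) N1.N1=(alive,v0) N1.N2=(alive,v0)
Op 4: gossip N2<->N1 -> N2.N0=(alive,v0) N2.N1=(alive,v0) N2.N2=(alive,v0) | N1.N0=(alive,v0) N1.N1=(alive,v0) N1.N2=(alive,v0)
Op 5: N2 marks N2=alive -> (alive,v1)
Op 6: gossip N0<->N2 -> N0.N0=(alive,v0) N0.N1=(alive,v0) N0.N2=(alive,v1) | N2.N0=(alive,v0) N2.N1=(alive,v0) N2.N2=(alive,v1)
Op 7: N2 marks N1=suspect -> (suspect,v1)
Op 8: N0 marks N2=dead -> (dead,v2)
Op 9: N0 marks N1=alive -> (alive,v1)
Op 10: gossip N2<->N1 -> N2.N0=(alive,v0) N2.N1=(suspect,v1) N2.N2=(alive,v1) | N1.N0=(alive,v0) N1.N1=(suspect,v1) N1.N2=(alive,v1)
Op 11: gossip N0<->N1 -> N0.N0=(alive,v0) N0.N1=(alive,v1) N0.N2=(dead,v2) | N1.N0=(alive,v0) N1.N1=(suspect,v1) N1.N2=(dead,v2)
Op 12: N0 marks N0=suspect -> (suspect,v1)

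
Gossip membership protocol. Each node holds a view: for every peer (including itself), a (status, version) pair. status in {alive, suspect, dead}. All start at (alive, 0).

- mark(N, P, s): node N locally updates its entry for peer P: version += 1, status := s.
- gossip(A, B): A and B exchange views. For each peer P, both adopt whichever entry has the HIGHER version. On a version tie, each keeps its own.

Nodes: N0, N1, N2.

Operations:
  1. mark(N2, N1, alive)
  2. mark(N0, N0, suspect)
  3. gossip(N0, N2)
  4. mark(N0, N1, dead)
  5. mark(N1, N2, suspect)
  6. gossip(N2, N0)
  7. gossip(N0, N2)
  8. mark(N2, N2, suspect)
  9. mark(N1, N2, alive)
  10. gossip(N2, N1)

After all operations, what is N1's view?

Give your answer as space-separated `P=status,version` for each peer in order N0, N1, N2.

Op 1: N2 marks N1=alive -> (alive,v1)
Op 2: N0 marks N0=suspect -> (suspect,v1)
Op 3: gossip N0<->N2 -> N0.N0=(suspect,v1) N0.N1=(alive,v1) N0.N2=(alive,v0) | N2.N0=(suspect,v1) N2.N1=(alive,v1) N2.N2=(alive,v0)
Op 4: N0 marks N1=dead -> (dead,v2)
Op 5: N1 marks N2=suspect -> (suspect,v1)
Op 6: gossip N2<->N0 -> N2.N0=(suspect,v1) N2.N1=(dead,v2) N2.N2=(alive,v0) | N0.N0=(suspect,v1) N0.N1=(dead,v2) N0.N2=(alive,v0)
Op 7: gossip N0<->N2 -> N0.N0=(suspect,v1) N0.N1=(dead,v2) N0.N2=(alive,v0) | N2.N0=(suspect,v1) N2.N1=(dead,v2) N2.N2=(alive,v0)
Op 8: N2 marks N2=suspect -> (suspect,v1)
Op 9: N1 marks N2=alive -> (alive,v2)
Op 10: gossip N2<->N1 -> N2.N0=(suspect,v1) N2.N1=(dead,v2) N2.N2=(alive,v2) | N1.N0=(suspect,v1) N1.N1=(dead,v2) N1.N2=(alive,v2)

Answer: N0=suspect,1 N1=dead,2 N2=alive,2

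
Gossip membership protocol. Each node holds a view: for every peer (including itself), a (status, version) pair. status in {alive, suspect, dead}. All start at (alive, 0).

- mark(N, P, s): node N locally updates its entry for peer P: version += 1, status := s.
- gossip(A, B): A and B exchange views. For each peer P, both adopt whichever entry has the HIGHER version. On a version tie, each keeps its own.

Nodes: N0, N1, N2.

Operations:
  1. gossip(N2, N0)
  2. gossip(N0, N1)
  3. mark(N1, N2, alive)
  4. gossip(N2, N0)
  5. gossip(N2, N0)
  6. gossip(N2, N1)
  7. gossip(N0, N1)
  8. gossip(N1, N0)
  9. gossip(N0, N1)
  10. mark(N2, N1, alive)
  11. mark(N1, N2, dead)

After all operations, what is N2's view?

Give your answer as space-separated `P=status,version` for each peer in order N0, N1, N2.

Op 1: gossip N2<->N0 -> N2.N0=(alive,v0) N2.N1=(alive,v0) N2.N2=(alive,v0) | N0.N0=(alive,v0) N0.N1=(alive,v0) N0.N2=(alive,v0)
Op 2: gossip N0<->N1 -> N0.N0=(alive,v0) N0.N1=(alive,v0) N0.N2=(alive,v0) | N1.N0=(alive,v0) N1.N1=(alive,v0) N1.N2=(alive,v0)
Op 3: N1 marks N2=alive -> (alive,v1)
Op 4: gossip N2<->N0 -> N2.N0=(alive,v0) N2.N1=(alive,v0) N2.N2=(alive,v0) | N0.N0=(alive,v0) N0.N1=(alive,v0) N0.N2=(alive,v0)
Op 5: gossip N2<->N0 -> N2.N0=(alive,v0) N2.N1=(alive,v0) N2.N2=(alive,v0) | N0.N0=(alive,v0) N0.N1=(alive,v0) N0.N2=(alive,v0)
Op 6: gossip N2<->N1 -> N2.N0=(alive,v0) N2.N1=(alive,v0) N2.N2=(alive,v1) | N1.N0=(alive,v0) N1.N1=(alive,v0) N1.N2=(alive,v1)
Op 7: gossip N0<->N1 -> N0.N0=(alive,v0) N0.N1=(alive,v0) N0.N2=(alive,v1) | N1.N0=(alive,v0) N1.N1=(alive,v0) N1.N2=(alive,v1)
Op 8: gossip N1<->N0 -> N1.N0=(alive,v0) N1.N1=(alive,v0) N1.N2=(alive,v1) | N0.N0=(alive,v0) N0.N1=(alive,v0) N0.N2=(alive,v1)
Op 9: gossip N0<->N1 -> N0.N0=(alive,v0) N0.N1=(alive,v0) N0.N2=(alive,v1) | N1.N0=(alive,v0) N1.N1=(alive,v0) N1.N2=(alive,v1)
Op 10: N2 marks N1=alive -> (alive,v1)
Op 11: N1 marks N2=dead -> (dead,v2)

Answer: N0=alive,0 N1=alive,1 N2=alive,1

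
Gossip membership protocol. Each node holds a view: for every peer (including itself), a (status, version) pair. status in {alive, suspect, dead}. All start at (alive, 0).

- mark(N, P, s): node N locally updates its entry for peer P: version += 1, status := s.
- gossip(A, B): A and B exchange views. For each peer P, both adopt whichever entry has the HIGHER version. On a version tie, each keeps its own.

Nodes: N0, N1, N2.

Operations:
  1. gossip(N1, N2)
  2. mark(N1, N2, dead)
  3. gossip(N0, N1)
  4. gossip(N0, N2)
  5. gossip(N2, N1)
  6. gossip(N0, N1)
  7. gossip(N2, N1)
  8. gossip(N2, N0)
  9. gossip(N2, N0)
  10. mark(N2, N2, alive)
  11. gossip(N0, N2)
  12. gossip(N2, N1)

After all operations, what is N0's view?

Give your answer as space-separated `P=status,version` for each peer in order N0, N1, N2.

Op 1: gossip N1<->N2 -> N1.N0=(alive,v0) N1.N1=(alive,v0) N1.N2=(alive,v0) | N2.N0=(alive,v0) N2.N1=(alive,v0) N2.N2=(alive,v0)
Op 2: N1 marks N2=dead -> (dead,v1)
Op 3: gossip N0<->N1 -> N0.N0=(alive,v0) N0.N1=(alive,v0) N0.N2=(dead,v1) | N1.N0=(alive,v0) N1.N1=(alive,v0) N1.N2=(dead,v1)
Op 4: gossip N0<->N2 -> N0.N0=(alive,v0) N0.N1=(alive,v0) N0.N2=(dead,v1) | N2.N0=(alive,v0) N2.N1=(alive,v0) N2.N2=(dead,v1)
Op 5: gossip N2<->N1 -> N2.N0=(alive,v0) N2.N1=(alive,v0) N2.N2=(dead,v1) | N1.N0=(alive,v0) N1.N1=(alive,v0) N1.N2=(dead,v1)
Op 6: gossip N0<->N1 -> N0.N0=(alive,v0) N0.N1=(alive,v0) N0.N2=(dead,v1) | N1.N0=(alive,v0) N1.N1=(alive,v0) N1.N2=(dead,v1)
Op 7: gossip N2<->N1 -> N2.N0=(alive,v0) N2.N1=(alive,v0) N2.N2=(dead,v1) | N1.N0=(alive,v0) N1.N1=(alive,v0) N1.N2=(dead,v1)
Op 8: gossip N2<->N0 -> N2.N0=(alive,v0) N2.N1=(alive,v0) N2.N2=(dead,v1) | N0.N0=(alive,v0) N0.N1=(alive,v0) N0.N2=(dead,v1)
Op 9: gossip N2<->N0 -> N2.N0=(alive,v0) N2.N1=(alive,v0) N2.N2=(dead,v1) | N0.N0=(alive,v0) N0.N1=(alive,v0) N0.N2=(dead,v1)
Op 10: N2 marks N2=alive -> (alive,v2)
Op 11: gossip N0<->N2 -> N0.N0=(alive,v0) N0.N1=(alive,v0) N0.N2=(alive,v2) | N2.N0=(alive,v0) N2.N1=(alive,v0) N2.N2=(alive,v2)
Op 12: gossip N2<->N1 -> N2.N0=(alive,v0) N2.N1=(alive,v0) N2.N2=(alive,v2) | N1.N0=(alive,v0) N1.N1=(alive,v0) N1.N2=(alive,v2)

Answer: N0=alive,0 N1=alive,0 N2=alive,2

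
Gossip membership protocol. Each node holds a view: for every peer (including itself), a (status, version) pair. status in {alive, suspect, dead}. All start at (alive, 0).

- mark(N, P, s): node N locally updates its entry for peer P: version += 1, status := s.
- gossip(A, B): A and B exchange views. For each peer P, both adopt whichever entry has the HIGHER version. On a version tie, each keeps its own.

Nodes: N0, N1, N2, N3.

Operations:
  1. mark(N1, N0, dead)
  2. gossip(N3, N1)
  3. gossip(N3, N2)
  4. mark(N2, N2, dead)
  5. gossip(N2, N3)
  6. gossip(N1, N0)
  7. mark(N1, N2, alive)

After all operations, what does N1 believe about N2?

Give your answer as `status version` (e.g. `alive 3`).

Answer: alive 1

Derivation:
Op 1: N1 marks N0=dead -> (dead,v1)
Op 2: gossip N3<->N1 -> N3.N0=(dead,v1) N3.N1=(alive,v0) N3.N2=(alive,v0) N3.N3=(alive,v0) | N1.N0=(dead,v1) N1.N1=(alive,v0) N1.N2=(alive,v0) N1.N3=(alive,v0)
Op 3: gossip N3<->N2 -> N3.N0=(dead,v1) N3.N1=(alive,v0) N3.N2=(alive,v0) N3.N3=(alive,v0) | N2.N0=(dead,v1) N2.N1=(alive,v0) N2.N2=(alive,v0) N2.N3=(alive,v0)
Op 4: N2 marks N2=dead -> (dead,v1)
Op 5: gossip N2<->N3 -> N2.N0=(dead,v1) N2.N1=(alive,v0) N2.N2=(dead,v1) N2.N3=(alive,v0) | N3.N0=(dead,v1) N3.N1=(alive,v0) N3.N2=(dead,v1) N3.N3=(alive,v0)
Op 6: gossip N1<->N0 -> N1.N0=(dead,v1) N1.N1=(alive,v0) N1.N2=(alive,v0) N1.N3=(alive,v0) | N0.N0=(dead,v1) N0.N1=(alive,v0) N0.N2=(alive,v0) N0.N3=(alive,v0)
Op 7: N1 marks N2=alive -> (alive,v1)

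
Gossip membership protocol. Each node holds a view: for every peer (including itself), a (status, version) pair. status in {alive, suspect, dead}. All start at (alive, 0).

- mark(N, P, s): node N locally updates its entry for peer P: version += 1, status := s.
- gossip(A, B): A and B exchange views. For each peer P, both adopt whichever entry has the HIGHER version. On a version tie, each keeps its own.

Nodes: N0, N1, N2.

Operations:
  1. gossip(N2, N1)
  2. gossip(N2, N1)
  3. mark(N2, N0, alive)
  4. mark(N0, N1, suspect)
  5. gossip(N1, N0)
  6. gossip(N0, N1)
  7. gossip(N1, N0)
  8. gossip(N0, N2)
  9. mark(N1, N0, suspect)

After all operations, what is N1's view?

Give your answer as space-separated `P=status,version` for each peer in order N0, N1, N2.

Op 1: gossip N2<->N1 -> N2.N0=(alive,v0) N2.N1=(alive,v0) N2.N2=(alive,v0) | N1.N0=(alive,v0) N1.N1=(alive,v0) N1.N2=(alive,v0)
Op 2: gossip N2<->N1 -> N2.N0=(alive,v0) N2.N1=(alive,v0) N2.N2=(alive,v0) | N1.N0=(alive,v0) N1.N1=(alive,v0) N1.N2=(alive,v0)
Op 3: N2 marks N0=alive -> (alive,v1)
Op 4: N0 marks N1=suspect -> (suspect,v1)
Op 5: gossip N1<->N0 -> N1.N0=(alive,v0) N1.N1=(suspect,v1) N1.N2=(alive,v0) | N0.N0=(alive,v0) N0.N1=(suspect,v1) N0.N2=(alive,v0)
Op 6: gossip N0<->N1 -> N0.N0=(alive,v0) N0.N1=(suspect,v1) N0.N2=(alive,v0) | N1.N0=(alive,v0) N1.N1=(suspect,v1) N1.N2=(alive,v0)
Op 7: gossip N1<->N0 -> N1.N0=(alive,v0) N1.N1=(suspect,v1) N1.N2=(alive,v0) | N0.N0=(alive,v0) N0.N1=(suspect,v1) N0.N2=(alive,v0)
Op 8: gossip N0<->N2 -> N0.N0=(alive,v1) N0.N1=(suspect,v1) N0.N2=(alive,v0) | N2.N0=(alive,v1) N2.N1=(suspect,v1) N2.N2=(alive,v0)
Op 9: N1 marks N0=suspect -> (suspect,v1)

Answer: N0=suspect,1 N1=suspect,1 N2=alive,0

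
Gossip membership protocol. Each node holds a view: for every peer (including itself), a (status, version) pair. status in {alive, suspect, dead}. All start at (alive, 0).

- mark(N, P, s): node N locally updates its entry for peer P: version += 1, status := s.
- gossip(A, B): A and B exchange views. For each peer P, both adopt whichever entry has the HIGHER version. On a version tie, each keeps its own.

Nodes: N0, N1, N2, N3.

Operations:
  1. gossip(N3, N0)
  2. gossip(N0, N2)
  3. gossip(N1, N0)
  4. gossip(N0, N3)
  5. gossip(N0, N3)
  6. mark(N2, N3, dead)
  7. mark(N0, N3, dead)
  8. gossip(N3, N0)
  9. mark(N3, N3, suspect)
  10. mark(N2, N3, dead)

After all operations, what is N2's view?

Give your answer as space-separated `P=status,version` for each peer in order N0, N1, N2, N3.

Op 1: gossip N3<->N0 -> N3.N0=(alive,v0) N3.N1=(alive,v0) N3.N2=(alive,v0) N3.N3=(alive,v0) | N0.N0=(alive,v0) N0.N1=(alive,v0) N0.N2=(alive,v0) N0.N3=(alive,v0)
Op 2: gossip N0<->N2 -> N0.N0=(alive,v0) N0.N1=(alive,v0) N0.N2=(alive,v0) N0.N3=(alive,v0) | N2.N0=(alive,v0) N2.N1=(alive,v0) N2.N2=(alive,v0) N2.N3=(alive,v0)
Op 3: gossip N1<->N0 -> N1.N0=(alive,v0) N1.N1=(alive,v0) N1.N2=(alive,v0) N1.N3=(alive,v0) | N0.N0=(alive,v0) N0.N1=(alive,v0) N0.N2=(alive,v0) N0.N3=(alive,v0)
Op 4: gossip N0<->N3 -> N0.N0=(alive,v0) N0.N1=(alive,v0) N0.N2=(alive,v0) N0.N3=(alive,v0) | N3.N0=(alive,v0) N3.N1=(alive,v0) N3.N2=(alive,v0) N3.N3=(alive,v0)
Op 5: gossip N0<->N3 -> N0.N0=(alive,v0) N0.N1=(alive,v0) N0.N2=(alive,v0) N0.N3=(alive,v0) | N3.N0=(alive,v0) N3.N1=(alive,v0) N3.N2=(alive,v0) N3.N3=(alive,v0)
Op 6: N2 marks N3=dead -> (dead,v1)
Op 7: N0 marks N3=dead -> (dead,v1)
Op 8: gossip N3<->N0 -> N3.N0=(alive,v0) N3.N1=(alive,v0) N3.N2=(alive,v0) N3.N3=(dead,v1) | N0.N0=(alive,v0) N0.N1=(alive,v0) N0.N2=(alive,v0) N0.N3=(dead,v1)
Op 9: N3 marks N3=suspect -> (suspect,v2)
Op 10: N2 marks N3=dead -> (dead,v2)

Answer: N0=alive,0 N1=alive,0 N2=alive,0 N3=dead,2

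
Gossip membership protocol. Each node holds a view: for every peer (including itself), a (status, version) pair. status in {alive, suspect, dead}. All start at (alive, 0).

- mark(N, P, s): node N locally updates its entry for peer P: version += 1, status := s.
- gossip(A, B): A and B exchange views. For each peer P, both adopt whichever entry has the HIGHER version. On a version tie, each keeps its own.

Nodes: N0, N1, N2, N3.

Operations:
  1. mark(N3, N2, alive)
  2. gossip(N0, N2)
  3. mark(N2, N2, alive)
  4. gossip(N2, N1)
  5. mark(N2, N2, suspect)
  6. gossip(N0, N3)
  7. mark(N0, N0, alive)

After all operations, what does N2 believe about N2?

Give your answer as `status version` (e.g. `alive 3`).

Op 1: N3 marks N2=alive -> (alive,v1)
Op 2: gossip N0<->N2 -> N0.N0=(alive,v0) N0.N1=(alive,v0) N0.N2=(alive,v0) N0.N3=(alive,v0) | N2.N0=(alive,v0) N2.N1=(alive,v0) N2.N2=(alive,v0) N2.N3=(alive,v0)
Op 3: N2 marks N2=alive -> (alive,v1)
Op 4: gossip N2<->N1 -> N2.N0=(alive,v0) N2.N1=(alive,v0) N2.N2=(alive,v1) N2.N3=(alive,v0) | N1.N0=(alive,v0) N1.N1=(alive,v0) N1.N2=(alive,v1) N1.N3=(alive,v0)
Op 5: N2 marks N2=suspect -> (suspect,v2)
Op 6: gossip N0<->N3 -> N0.N0=(alive,v0) N0.N1=(alive,v0) N0.N2=(alive,v1) N0.N3=(alive,v0) | N3.N0=(alive,v0) N3.N1=(alive,v0) N3.N2=(alive,v1) N3.N3=(alive,v0)
Op 7: N0 marks N0=alive -> (alive,v1)

Answer: suspect 2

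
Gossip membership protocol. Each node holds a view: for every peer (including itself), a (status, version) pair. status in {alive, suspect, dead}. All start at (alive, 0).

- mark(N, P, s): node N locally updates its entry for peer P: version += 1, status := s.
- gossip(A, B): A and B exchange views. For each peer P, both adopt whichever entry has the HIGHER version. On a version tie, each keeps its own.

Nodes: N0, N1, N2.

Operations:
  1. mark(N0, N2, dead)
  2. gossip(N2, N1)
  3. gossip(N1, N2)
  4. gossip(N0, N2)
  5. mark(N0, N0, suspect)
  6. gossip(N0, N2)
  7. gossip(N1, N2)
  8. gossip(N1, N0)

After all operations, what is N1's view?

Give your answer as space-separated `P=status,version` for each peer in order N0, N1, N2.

Answer: N0=suspect,1 N1=alive,0 N2=dead,1

Derivation:
Op 1: N0 marks N2=dead -> (dead,v1)
Op 2: gossip N2<->N1 -> N2.N0=(alive,v0) N2.N1=(alive,v0) N2.N2=(alive,v0) | N1.N0=(alive,v0) N1.N1=(alive,v0) N1.N2=(alive,v0)
Op 3: gossip N1<->N2 -> N1.N0=(alive,v0) N1.N1=(alive,v0) N1.N2=(alive,v0) | N2.N0=(alive,v0) N2.N1=(alive,v0) N2.N2=(alive,v0)
Op 4: gossip N0<->N2 -> N0.N0=(alive,v0) N0.N1=(alive,v0) N0.N2=(dead,v1) | N2.N0=(alive,v0) N2.N1=(alive,v0) N2.N2=(dead,v1)
Op 5: N0 marks N0=suspect -> (suspect,v1)
Op 6: gossip N0<->N2 -> N0.N0=(suspect,v1) N0.N1=(alive,v0) N0.N2=(dead,v1) | N2.N0=(suspect,v1) N2.N1=(alive,v0) N2.N2=(dead,v1)
Op 7: gossip N1<->N2 -> N1.N0=(suspect,v1) N1.N1=(alive,v0) N1.N2=(dead,v1) | N2.N0=(suspect,v1) N2.N1=(alive,v0) N2.N2=(dead,v1)
Op 8: gossip N1<->N0 -> N1.N0=(suspect,v1) N1.N1=(alive,v0) N1.N2=(dead,v1) | N0.N0=(suspect,v1) N0.N1=(alive,v0) N0.N2=(dead,v1)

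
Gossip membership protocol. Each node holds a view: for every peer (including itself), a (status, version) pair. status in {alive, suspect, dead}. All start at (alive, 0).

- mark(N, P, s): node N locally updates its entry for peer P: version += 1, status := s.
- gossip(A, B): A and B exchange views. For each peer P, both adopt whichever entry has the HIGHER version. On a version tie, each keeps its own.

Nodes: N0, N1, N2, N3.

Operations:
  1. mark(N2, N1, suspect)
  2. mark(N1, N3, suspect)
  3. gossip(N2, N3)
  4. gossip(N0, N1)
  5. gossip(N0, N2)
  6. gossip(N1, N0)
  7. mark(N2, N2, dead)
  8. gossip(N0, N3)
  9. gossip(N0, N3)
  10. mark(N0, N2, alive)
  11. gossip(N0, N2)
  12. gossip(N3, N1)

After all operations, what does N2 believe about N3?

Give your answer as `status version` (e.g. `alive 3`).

Answer: suspect 1

Derivation:
Op 1: N2 marks N1=suspect -> (suspect,v1)
Op 2: N1 marks N3=suspect -> (suspect,v1)
Op 3: gossip N2<->N3 -> N2.N0=(alive,v0) N2.N1=(suspect,v1) N2.N2=(alive,v0) N2.N3=(alive,v0) | N3.N0=(alive,v0) N3.N1=(suspect,v1) N3.N2=(alive,v0) N3.N3=(alive,v0)
Op 4: gossip N0<->N1 -> N0.N0=(alive,v0) N0.N1=(alive,v0) N0.N2=(alive,v0) N0.N3=(suspect,v1) | N1.N0=(alive,v0) N1.N1=(alive,v0) N1.N2=(alive,v0) N1.N3=(suspect,v1)
Op 5: gossip N0<->N2 -> N0.N0=(alive,v0) N0.N1=(suspect,v1) N0.N2=(alive,v0) N0.N3=(suspect,v1) | N2.N0=(alive,v0) N2.N1=(suspect,v1) N2.N2=(alive,v0) N2.N3=(suspect,v1)
Op 6: gossip N1<->N0 -> N1.N0=(alive,v0) N1.N1=(suspect,v1) N1.N2=(alive,v0) N1.N3=(suspect,v1) | N0.N0=(alive,v0) N0.N1=(suspect,v1) N0.N2=(alive,v0) N0.N3=(suspect,v1)
Op 7: N2 marks N2=dead -> (dead,v1)
Op 8: gossip N0<->N3 -> N0.N0=(alive,v0) N0.N1=(suspect,v1) N0.N2=(alive,v0) N0.N3=(suspect,v1) | N3.N0=(alive,v0) N3.N1=(suspect,v1) N3.N2=(alive,v0) N3.N3=(suspect,v1)
Op 9: gossip N0<->N3 -> N0.N0=(alive,v0) N0.N1=(suspect,v1) N0.N2=(alive,v0) N0.N3=(suspect,v1) | N3.N0=(alive,v0) N3.N1=(suspect,v1) N3.N2=(alive,v0) N3.N3=(suspect,v1)
Op 10: N0 marks N2=alive -> (alive,v1)
Op 11: gossip N0<->N2 -> N0.N0=(alive,v0) N0.N1=(suspect,v1) N0.N2=(alive,v1) N0.N3=(suspect,v1) | N2.N0=(alive,v0) N2.N1=(suspect,v1) N2.N2=(dead,v1) N2.N3=(suspect,v1)
Op 12: gossip N3<->N1 -> N3.N0=(alive,v0) N3.N1=(suspect,v1) N3.N2=(alive,v0) N3.N3=(suspect,v1) | N1.N0=(alive,v0) N1.N1=(suspect,v1) N1.N2=(alive,v0) N1.N3=(suspect,v1)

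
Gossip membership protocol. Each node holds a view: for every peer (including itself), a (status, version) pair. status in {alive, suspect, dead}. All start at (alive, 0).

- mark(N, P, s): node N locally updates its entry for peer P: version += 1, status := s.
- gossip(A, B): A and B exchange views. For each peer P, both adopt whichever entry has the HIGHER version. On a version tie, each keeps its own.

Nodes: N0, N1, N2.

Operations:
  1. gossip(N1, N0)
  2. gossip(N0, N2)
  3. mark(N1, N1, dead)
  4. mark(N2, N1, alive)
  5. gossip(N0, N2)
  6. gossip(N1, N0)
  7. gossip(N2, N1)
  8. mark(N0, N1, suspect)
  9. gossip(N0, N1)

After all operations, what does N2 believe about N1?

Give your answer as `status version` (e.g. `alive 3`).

Answer: alive 1

Derivation:
Op 1: gossip N1<->N0 -> N1.N0=(alive,v0) N1.N1=(alive,v0) N1.N2=(alive,v0) | N0.N0=(alive,v0) N0.N1=(alive,v0) N0.N2=(alive,v0)
Op 2: gossip N0<->N2 -> N0.N0=(alive,v0) N0.N1=(alive,v0) N0.N2=(alive,v0) | N2.N0=(alive,v0) N2.N1=(alive,v0) N2.N2=(alive,v0)
Op 3: N1 marks N1=dead -> (dead,v1)
Op 4: N2 marks N1=alive -> (alive,v1)
Op 5: gossip N0<->N2 -> N0.N0=(alive,v0) N0.N1=(alive,v1) N0.N2=(alive,v0) | N2.N0=(alive,v0) N2.N1=(alive,v1) N2.N2=(alive,v0)
Op 6: gossip N1<->N0 -> N1.N0=(alive,v0) N1.N1=(dead,v1) N1.N2=(alive,v0) | N0.N0=(alive,v0) N0.N1=(alive,v1) N0.N2=(alive,v0)
Op 7: gossip N2<->N1 -> N2.N0=(alive,v0) N2.N1=(alive,v1) N2.N2=(alive,v0) | N1.N0=(alive,v0) N1.N1=(dead,v1) N1.N2=(alive,v0)
Op 8: N0 marks N1=suspect -> (suspect,v2)
Op 9: gossip N0<->N1 -> N0.N0=(alive,v0) N0.N1=(suspect,v2) N0.N2=(alive,v0) | N1.N0=(alive,v0) N1.N1=(suspect,v2) N1.N2=(alive,v0)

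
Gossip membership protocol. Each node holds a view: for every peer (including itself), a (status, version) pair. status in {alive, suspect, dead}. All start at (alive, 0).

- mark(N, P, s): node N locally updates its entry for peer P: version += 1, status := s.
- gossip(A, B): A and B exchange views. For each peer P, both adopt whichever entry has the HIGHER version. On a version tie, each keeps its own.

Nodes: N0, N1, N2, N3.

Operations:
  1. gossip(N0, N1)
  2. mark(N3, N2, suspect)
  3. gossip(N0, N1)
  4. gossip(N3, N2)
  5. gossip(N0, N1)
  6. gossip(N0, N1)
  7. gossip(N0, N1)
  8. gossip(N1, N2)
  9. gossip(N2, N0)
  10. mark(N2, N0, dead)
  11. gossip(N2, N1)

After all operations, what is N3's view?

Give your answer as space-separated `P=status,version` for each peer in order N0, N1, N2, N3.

Op 1: gossip N0<->N1 -> N0.N0=(alive,v0) N0.N1=(alive,v0) N0.N2=(alive,v0) N0.N3=(alive,v0) | N1.N0=(alive,v0) N1.N1=(alive,v0) N1.N2=(alive,v0) N1.N3=(alive,v0)
Op 2: N3 marks N2=suspect -> (suspect,v1)
Op 3: gossip N0<->N1 -> N0.N0=(alive,v0) N0.N1=(alive,v0) N0.N2=(alive,v0) N0.N3=(alive,v0) | N1.N0=(alive,v0) N1.N1=(alive,v0) N1.N2=(alive,v0) N1.N3=(alive,v0)
Op 4: gossip N3<->N2 -> N3.N0=(alive,v0) N3.N1=(alive,v0) N3.N2=(suspect,v1) N3.N3=(alive,v0) | N2.N0=(alive,v0) N2.N1=(alive,v0) N2.N2=(suspect,v1) N2.N3=(alive,v0)
Op 5: gossip N0<->N1 -> N0.N0=(alive,v0) N0.N1=(alive,v0) N0.N2=(alive,v0) N0.N3=(alive,v0) | N1.N0=(alive,v0) N1.N1=(alive,v0) N1.N2=(alive,v0) N1.N3=(alive,v0)
Op 6: gossip N0<->N1 -> N0.N0=(alive,v0) N0.N1=(alive,v0) N0.N2=(alive,v0) N0.N3=(alive,v0) | N1.N0=(alive,v0) N1.N1=(alive,v0) N1.N2=(alive,v0) N1.N3=(alive,v0)
Op 7: gossip N0<->N1 -> N0.N0=(alive,v0) N0.N1=(alive,v0) N0.N2=(alive,v0) N0.N3=(alive,v0) | N1.N0=(alive,v0) N1.N1=(alive,v0) N1.N2=(alive,v0) N1.N3=(alive,v0)
Op 8: gossip N1<->N2 -> N1.N0=(alive,v0) N1.N1=(alive,v0) N1.N2=(suspect,v1) N1.N3=(alive,v0) | N2.N0=(alive,v0) N2.N1=(alive,v0) N2.N2=(suspect,v1) N2.N3=(alive,v0)
Op 9: gossip N2<->N0 -> N2.N0=(alive,v0) N2.N1=(alive,v0) N2.N2=(suspect,v1) N2.N3=(alive,v0) | N0.N0=(alive,v0) N0.N1=(alive,v0) N0.N2=(suspect,v1) N0.N3=(alive,v0)
Op 10: N2 marks N0=dead -> (dead,v1)
Op 11: gossip N2<->N1 -> N2.N0=(dead,v1) N2.N1=(alive,v0) N2.N2=(suspect,v1) N2.N3=(alive,v0) | N1.N0=(dead,v1) N1.N1=(alive,v0) N1.N2=(suspect,v1) N1.N3=(alive,v0)

Answer: N0=alive,0 N1=alive,0 N2=suspect,1 N3=alive,0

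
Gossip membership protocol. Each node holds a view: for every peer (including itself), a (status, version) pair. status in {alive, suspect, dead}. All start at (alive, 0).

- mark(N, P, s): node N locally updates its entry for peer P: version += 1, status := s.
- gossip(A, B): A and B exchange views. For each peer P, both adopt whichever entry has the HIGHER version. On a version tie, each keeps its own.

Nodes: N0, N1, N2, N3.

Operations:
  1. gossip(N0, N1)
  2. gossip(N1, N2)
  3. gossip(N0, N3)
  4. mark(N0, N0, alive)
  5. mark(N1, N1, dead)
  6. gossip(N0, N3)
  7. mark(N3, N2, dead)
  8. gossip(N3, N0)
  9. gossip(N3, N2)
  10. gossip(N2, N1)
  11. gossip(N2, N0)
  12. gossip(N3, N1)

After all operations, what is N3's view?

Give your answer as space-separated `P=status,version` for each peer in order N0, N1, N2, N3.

Op 1: gossip N0<->N1 -> N0.N0=(alive,v0) N0.N1=(alive,v0) N0.N2=(alive,v0) N0.N3=(alive,v0) | N1.N0=(alive,v0) N1.N1=(alive,v0) N1.N2=(alive,v0) N1.N3=(alive,v0)
Op 2: gossip N1<->N2 -> N1.N0=(alive,v0) N1.N1=(alive,v0) N1.N2=(alive,v0) N1.N3=(alive,v0) | N2.N0=(alive,v0) N2.N1=(alive,v0) N2.N2=(alive,v0) N2.N3=(alive,v0)
Op 3: gossip N0<->N3 -> N0.N0=(alive,v0) N0.N1=(alive,v0) N0.N2=(alive,v0) N0.N3=(alive,v0) | N3.N0=(alive,v0) N3.N1=(alive,v0) N3.N2=(alive,v0) N3.N3=(alive,v0)
Op 4: N0 marks N0=alive -> (alive,v1)
Op 5: N1 marks N1=dead -> (dead,v1)
Op 6: gossip N0<->N3 -> N0.N0=(alive,v1) N0.N1=(alive,v0) N0.N2=(alive,v0) N0.N3=(alive,v0) | N3.N0=(alive,v1) N3.N1=(alive,v0) N3.N2=(alive,v0) N3.N3=(alive,v0)
Op 7: N3 marks N2=dead -> (dead,v1)
Op 8: gossip N3<->N0 -> N3.N0=(alive,v1) N3.N1=(alive,v0) N3.N2=(dead,v1) N3.N3=(alive,v0) | N0.N0=(alive,v1) N0.N1=(alive,v0) N0.N2=(dead,v1) N0.N3=(alive,v0)
Op 9: gossip N3<->N2 -> N3.N0=(alive,v1) N3.N1=(alive,v0) N3.N2=(dead,v1) N3.N3=(alive,v0) | N2.N0=(alive,v1) N2.N1=(alive,v0) N2.N2=(dead,v1) N2.N3=(alive,v0)
Op 10: gossip N2<->N1 -> N2.N0=(alive,v1) N2.N1=(dead,v1) N2.N2=(dead,v1) N2.N3=(alive,v0) | N1.N0=(alive,v1) N1.N1=(dead,v1) N1.N2=(dead,v1) N1.N3=(alive,v0)
Op 11: gossip N2<->N0 -> N2.N0=(alive,v1) N2.N1=(dead,v1) N2.N2=(dead,v1) N2.N3=(alive,v0) | N0.N0=(alive,v1) N0.N1=(dead,v1) N0.N2=(dead,v1) N0.N3=(alive,v0)
Op 12: gossip N3<->N1 -> N3.N0=(alive,v1) N3.N1=(dead,v1) N3.N2=(dead,v1) N3.N3=(alive,v0) | N1.N0=(alive,v1) N1.N1=(dead,v1) N1.N2=(dead,v1) N1.N3=(alive,v0)

Answer: N0=alive,1 N1=dead,1 N2=dead,1 N3=alive,0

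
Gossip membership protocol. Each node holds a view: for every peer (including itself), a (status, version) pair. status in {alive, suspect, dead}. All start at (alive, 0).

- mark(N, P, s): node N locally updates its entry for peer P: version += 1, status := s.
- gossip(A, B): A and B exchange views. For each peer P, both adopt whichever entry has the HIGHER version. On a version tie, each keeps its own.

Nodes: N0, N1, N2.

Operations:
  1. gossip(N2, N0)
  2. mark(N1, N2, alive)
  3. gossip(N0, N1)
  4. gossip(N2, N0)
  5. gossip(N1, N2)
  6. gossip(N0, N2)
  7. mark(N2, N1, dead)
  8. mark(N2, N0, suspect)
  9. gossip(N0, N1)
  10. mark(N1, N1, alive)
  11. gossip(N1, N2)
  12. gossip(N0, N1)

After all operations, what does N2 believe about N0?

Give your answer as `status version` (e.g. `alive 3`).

Op 1: gossip N2<->N0 -> N2.N0=(alive,v0) N2.N1=(alive,v0) N2.N2=(alive,v0) | N0.N0=(alive,v0) N0.N1=(alive,v0) N0.N2=(alive,v0)
Op 2: N1 marks N2=alive -> (alive,v1)
Op 3: gossip N0<->N1 -> N0.N0=(alive,v0) N0.N1=(alive,v0) N0.N2=(alive,v1) | N1.N0=(alive,v0) N1.N1=(alive,v0) N1.N2=(alive,v1)
Op 4: gossip N2<->N0 -> N2.N0=(alive,v0) N2.N1=(alive,v0) N2.N2=(alive,v1) | N0.N0=(alive,v0) N0.N1=(alive,v0) N0.N2=(alive,v1)
Op 5: gossip N1<->N2 -> N1.N0=(alive,v0) N1.N1=(alive,v0) N1.N2=(alive,v1) | N2.N0=(alive,v0) N2.N1=(alive,v0) N2.N2=(alive,v1)
Op 6: gossip N0<->N2 -> N0.N0=(alive,v0) N0.N1=(alive,v0) N0.N2=(alive,v1) | N2.N0=(alive,v0) N2.N1=(alive,v0) N2.N2=(alive,v1)
Op 7: N2 marks N1=dead -> (dead,v1)
Op 8: N2 marks N0=suspect -> (suspect,v1)
Op 9: gossip N0<->N1 -> N0.N0=(alive,v0) N0.N1=(alive,v0) N0.N2=(alive,v1) | N1.N0=(alive,v0) N1.N1=(alive,v0) N1.N2=(alive,v1)
Op 10: N1 marks N1=alive -> (alive,v1)
Op 11: gossip N1<->N2 -> N1.N0=(suspect,v1) N1.N1=(alive,v1) N1.N2=(alive,v1) | N2.N0=(suspect,v1) N2.N1=(dead,v1) N2.N2=(alive,v1)
Op 12: gossip N0<->N1 -> N0.N0=(suspect,v1) N0.N1=(alive,v1) N0.N2=(alive,v1) | N1.N0=(suspect,v1) N1.N1=(alive,v1) N1.N2=(alive,v1)

Answer: suspect 1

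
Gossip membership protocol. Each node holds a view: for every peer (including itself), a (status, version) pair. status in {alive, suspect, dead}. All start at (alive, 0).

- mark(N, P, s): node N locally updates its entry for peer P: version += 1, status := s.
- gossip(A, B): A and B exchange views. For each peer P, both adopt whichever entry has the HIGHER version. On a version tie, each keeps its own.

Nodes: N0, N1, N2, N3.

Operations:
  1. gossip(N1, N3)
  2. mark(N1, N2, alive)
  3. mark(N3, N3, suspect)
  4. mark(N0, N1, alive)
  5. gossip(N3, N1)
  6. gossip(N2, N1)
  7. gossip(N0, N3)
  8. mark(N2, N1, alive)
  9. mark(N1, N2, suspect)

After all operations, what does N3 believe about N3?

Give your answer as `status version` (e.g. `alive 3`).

Answer: suspect 1

Derivation:
Op 1: gossip N1<->N3 -> N1.N0=(alive,v0) N1.N1=(alive,v0) N1.N2=(alive,v0) N1.N3=(alive,v0) | N3.N0=(alive,v0) N3.N1=(alive,v0) N3.N2=(alive,v0) N3.N3=(alive,v0)
Op 2: N1 marks N2=alive -> (alive,v1)
Op 3: N3 marks N3=suspect -> (suspect,v1)
Op 4: N0 marks N1=alive -> (alive,v1)
Op 5: gossip N3<->N1 -> N3.N0=(alive,v0) N3.N1=(alive,v0) N3.N2=(alive,v1) N3.N3=(suspect,v1) | N1.N0=(alive,v0) N1.N1=(alive,v0) N1.N2=(alive,v1) N1.N3=(suspect,v1)
Op 6: gossip N2<->N1 -> N2.N0=(alive,v0) N2.N1=(alive,v0) N2.N2=(alive,v1) N2.N3=(suspect,v1) | N1.N0=(alive,v0) N1.N1=(alive,v0) N1.N2=(alive,v1) N1.N3=(suspect,v1)
Op 7: gossip N0<->N3 -> N0.N0=(alive,v0) N0.N1=(alive,v1) N0.N2=(alive,v1) N0.N3=(suspect,v1) | N3.N0=(alive,v0) N3.N1=(alive,v1) N3.N2=(alive,v1) N3.N3=(suspect,v1)
Op 8: N2 marks N1=alive -> (alive,v1)
Op 9: N1 marks N2=suspect -> (suspect,v2)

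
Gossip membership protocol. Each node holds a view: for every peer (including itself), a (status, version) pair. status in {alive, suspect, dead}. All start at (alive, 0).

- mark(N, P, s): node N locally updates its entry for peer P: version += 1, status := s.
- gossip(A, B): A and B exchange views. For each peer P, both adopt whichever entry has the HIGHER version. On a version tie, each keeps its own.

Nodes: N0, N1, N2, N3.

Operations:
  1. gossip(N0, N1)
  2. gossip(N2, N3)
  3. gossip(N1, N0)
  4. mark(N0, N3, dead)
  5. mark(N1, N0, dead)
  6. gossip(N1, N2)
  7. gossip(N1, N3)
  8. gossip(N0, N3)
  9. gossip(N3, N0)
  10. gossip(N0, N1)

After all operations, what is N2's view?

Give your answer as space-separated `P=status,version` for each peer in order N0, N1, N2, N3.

Op 1: gossip N0<->N1 -> N0.N0=(alive,v0) N0.N1=(alive,v0) N0.N2=(alive,v0) N0.N3=(alive,v0) | N1.N0=(alive,v0) N1.N1=(alive,v0) N1.N2=(alive,v0) N1.N3=(alive,v0)
Op 2: gossip N2<->N3 -> N2.N0=(alive,v0) N2.N1=(alive,v0) N2.N2=(alive,v0) N2.N3=(alive,v0) | N3.N0=(alive,v0) N3.N1=(alive,v0) N3.N2=(alive,v0) N3.N3=(alive,v0)
Op 3: gossip N1<->N0 -> N1.N0=(alive,v0) N1.N1=(alive,v0) N1.N2=(alive,v0) N1.N3=(alive,v0) | N0.N0=(alive,v0) N0.N1=(alive,v0) N0.N2=(alive,v0) N0.N3=(alive,v0)
Op 4: N0 marks N3=dead -> (dead,v1)
Op 5: N1 marks N0=dead -> (dead,v1)
Op 6: gossip N1<->N2 -> N1.N0=(dead,v1) N1.N1=(alive,v0) N1.N2=(alive,v0) N1.N3=(alive,v0) | N2.N0=(dead,v1) N2.N1=(alive,v0) N2.N2=(alive,v0) N2.N3=(alive,v0)
Op 7: gossip N1<->N3 -> N1.N0=(dead,v1) N1.N1=(alive,v0) N1.N2=(alive,v0) N1.N3=(alive,v0) | N3.N0=(dead,v1) N3.N1=(alive,v0) N3.N2=(alive,v0) N3.N3=(alive,v0)
Op 8: gossip N0<->N3 -> N0.N0=(dead,v1) N0.N1=(alive,v0) N0.N2=(alive,v0) N0.N3=(dead,v1) | N3.N0=(dead,v1) N3.N1=(alive,v0) N3.N2=(alive,v0) N3.N3=(dead,v1)
Op 9: gossip N3<->N0 -> N3.N0=(dead,v1) N3.N1=(alive,v0) N3.N2=(alive,v0) N3.N3=(dead,v1) | N0.N0=(dead,v1) N0.N1=(alive,v0) N0.N2=(alive,v0) N0.N3=(dead,v1)
Op 10: gossip N0<->N1 -> N0.N0=(dead,v1) N0.N1=(alive,v0) N0.N2=(alive,v0) N0.N3=(dead,v1) | N1.N0=(dead,v1) N1.N1=(alive,v0) N1.N2=(alive,v0) N1.N3=(dead,v1)

Answer: N0=dead,1 N1=alive,0 N2=alive,0 N3=alive,0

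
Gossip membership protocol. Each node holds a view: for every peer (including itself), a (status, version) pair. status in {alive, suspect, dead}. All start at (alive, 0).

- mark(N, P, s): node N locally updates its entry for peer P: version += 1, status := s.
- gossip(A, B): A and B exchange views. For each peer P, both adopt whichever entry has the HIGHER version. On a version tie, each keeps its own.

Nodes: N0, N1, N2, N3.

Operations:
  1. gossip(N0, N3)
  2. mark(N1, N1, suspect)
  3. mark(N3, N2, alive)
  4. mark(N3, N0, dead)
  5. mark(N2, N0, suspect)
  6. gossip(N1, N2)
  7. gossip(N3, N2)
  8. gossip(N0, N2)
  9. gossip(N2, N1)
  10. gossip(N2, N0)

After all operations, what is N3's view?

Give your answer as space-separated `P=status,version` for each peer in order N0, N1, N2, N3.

Op 1: gossip N0<->N3 -> N0.N0=(alive,v0) N0.N1=(alive,v0) N0.N2=(alive,v0) N0.N3=(alive,v0) | N3.N0=(alive,v0) N3.N1=(alive,v0) N3.N2=(alive,v0) N3.N3=(alive,v0)
Op 2: N1 marks N1=suspect -> (suspect,v1)
Op 3: N3 marks N2=alive -> (alive,v1)
Op 4: N3 marks N0=dead -> (dead,v1)
Op 5: N2 marks N0=suspect -> (suspect,v1)
Op 6: gossip N1<->N2 -> N1.N0=(suspect,v1) N1.N1=(suspect,v1) N1.N2=(alive,v0) N1.N3=(alive,v0) | N2.N0=(suspect,v1) N2.N1=(suspect,v1) N2.N2=(alive,v0) N2.N3=(alive,v0)
Op 7: gossip N3<->N2 -> N3.N0=(dead,v1) N3.N1=(suspect,v1) N3.N2=(alive,v1) N3.N3=(alive,v0) | N2.N0=(suspect,v1) N2.N1=(suspect,v1) N2.N2=(alive,v1) N2.N3=(alive,v0)
Op 8: gossip N0<->N2 -> N0.N0=(suspect,v1) N0.N1=(suspect,v1) N0.N2=(alive,v1) N0.N3=(alive,v0) | N2.N0=(suspect,v1) N2.N1=(suspect,v1) N2.N2=(alive,v1) N2.N3=(alive,v0)
Op 9: gossip N2<->N1 -> N2.N0=(suspect,v1) N2.N1=(suspect,v1) N2.N2=(alive,v1) N2.N3=(alive,v0) | N1.N0=(suspect,v1) N1.N1=(suspect,v1) N1.N2=(alive,v1) N1.N3=(alive,v0)
Op 10: gossip N2<->N0 -> N2.N0=(suspect,v1) N2.N1=(suspect,v1) N2.N2=(alive,v1) N2.N3=(alive,v0) | N0.N0=(suspect,v1) N0.N1=(suspect,v1) N0.N2=(alive,v1) N0.N3=(alive,v0)

Answer: N0=dead,1 N1=suspect,1 N2=alive,1 N3=alive,0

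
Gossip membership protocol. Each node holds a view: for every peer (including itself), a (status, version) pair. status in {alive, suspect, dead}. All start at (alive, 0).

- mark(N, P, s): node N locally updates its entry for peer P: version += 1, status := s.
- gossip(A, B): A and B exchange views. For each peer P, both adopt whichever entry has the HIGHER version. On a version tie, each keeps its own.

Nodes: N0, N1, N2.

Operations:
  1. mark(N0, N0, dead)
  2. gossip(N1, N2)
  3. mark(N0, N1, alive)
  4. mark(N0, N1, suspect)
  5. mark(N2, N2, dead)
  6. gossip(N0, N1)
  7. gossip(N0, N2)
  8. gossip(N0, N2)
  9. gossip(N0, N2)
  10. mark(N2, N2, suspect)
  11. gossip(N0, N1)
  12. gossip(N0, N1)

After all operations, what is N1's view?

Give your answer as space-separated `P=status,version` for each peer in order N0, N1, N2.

Op 1: N0 marks N0=dead -> (dead,v1)
Op 2: gossip N1<->N2 -> N1.N0=(alive,v0) N1.N1=(alive,v0) N1.N2=(alive,v0) | N2.N0=(alive,v0) N2.N1=(alive,v0) N2.N2=(alive,v0)
Op 3: N0 marks N1=alive -> (alive,v1)
Op 4: N0 marks N1=suspect -> (suspect,v2)
Op 5: N2 marks N2=dead -> (dead,v1)
Op 6: gossip N0<->N1 -> N0.N0=(dead,v1) N0.N1=(suspect,v2) N0.N2=(alive,v0) | N1.N0=(dead,v1) N1.N1=(suspect,v2) N1.N2=(alive,v0)
Op 7: gossip N0<->N2 -> N0.N0=(dead,v1) N0.N1=(suspect,v2) N0.N2=(dead,v1) | N2.N0=(dead,v1) N2.N1=(suspect,v2) N2.N2=(dead,v1)
Op 8: gossip N0<->N2 -> N0.N0=(dead,v1) N0.N1=(suspect,v2) N0.N2=(dead,v1) | N2.N0=(dead,v1) N2.N1=(suspect,v2) N2.N2=(dead,v1)
Op 9: gossip N0<->N2 -> N0.N0=(dead,v1) N0.N1=(suspect,v2) N0.N2=(dead,v1) | N2.N0=(dead,v1) N2.N1=(suspect,v2) N2.N2=(dead,v1)
Op 10: N2 marks N2=suspect -> (suspect,v2)
Op 11: gossip N0<->N1 -> N0.N0=(dead,v1) N0.N1=(suspect,v2) N0.N2=(dead,v1) | N1.N0=(dead,v1) N1.N1=(suspect,v2) N1.N2=(dead,v1)
Op 12: gossip N0<->N1 -> N0.N0=(dead,v1) N0.N1=(suspect,v2) N0.N2=(dead,v1) | N1.N0=(dead,v1) N1.N1=(suspect,v2) N1.N2=(dead,v1)

Answer: N0=dead,1 N1=suspect,2 N2=dead,1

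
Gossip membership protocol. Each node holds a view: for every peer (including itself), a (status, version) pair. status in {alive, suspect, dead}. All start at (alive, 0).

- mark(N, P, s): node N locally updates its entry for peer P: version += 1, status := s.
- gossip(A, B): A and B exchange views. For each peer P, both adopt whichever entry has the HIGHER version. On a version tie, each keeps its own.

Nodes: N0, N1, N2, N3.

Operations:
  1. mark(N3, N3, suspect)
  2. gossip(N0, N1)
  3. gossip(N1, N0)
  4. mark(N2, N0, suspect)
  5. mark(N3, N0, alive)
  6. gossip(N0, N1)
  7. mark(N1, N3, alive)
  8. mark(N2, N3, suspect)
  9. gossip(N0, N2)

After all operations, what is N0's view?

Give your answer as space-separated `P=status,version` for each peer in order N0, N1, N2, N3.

Answer: N0=suspect,1 N1=alive,0 N2=alive,0 N3=suspect,1

Derivation:
Op 1: N3 marks N3=suspect -> (suspect,v1)
Op 2: gossip N0<->N1 -> N0.N0=(alive,v0) N0.N1=(alive,v0) N0.N2=(alive,v0) N0.N3=(alive,v0) | N1.N0=(alive,v0) N1.N1=(alive,v0) N1.N2=(alive,v0) N1.N3=(alive,v0)
Op 3: gossip N1<->N0 -> N1.N0=(alive,v0) N1.N1=(alive,v0) N1.N2=(alive,v0) N1.N3=(alive,v0) | N0.N0=(alive,v0) N0.N1=(alive,v0) N0.N2=(alive,v0) N0.N3=(alive,v0)
Op 4: N2 marks N0=suspect -> (suspect,v1)
Op 5: N3 marks N0=alive -> (alive,v1)
Op 6: gossip N0<->N1 -> N0.N0=(alive,v0) N0.N1=(alive,v0) N0.N2=(alive,v0) N0.N3=(alive,v0) | N1.N0=(alive,v0) N1.N1=(alive,v0) N1.N2=(alive,v0) N1.N3=(alive,v0)
Op 7: N1 marks N3=alive -> (alive,v1)
Op 8: N2 marks N3=suspect -> (suspect,v1)
Op 9: gossip N0<->N2 -> N0.N0=(suspect,v1) N0.N1=(alive,v0) N0.N2=(alive,v0) N0.N3=(suspect,v1) | N2.N0=(suspect,v1) N2.N1=(alive,v0) N2.N2=(alive,v0) N2.N3=(suspect,v1)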